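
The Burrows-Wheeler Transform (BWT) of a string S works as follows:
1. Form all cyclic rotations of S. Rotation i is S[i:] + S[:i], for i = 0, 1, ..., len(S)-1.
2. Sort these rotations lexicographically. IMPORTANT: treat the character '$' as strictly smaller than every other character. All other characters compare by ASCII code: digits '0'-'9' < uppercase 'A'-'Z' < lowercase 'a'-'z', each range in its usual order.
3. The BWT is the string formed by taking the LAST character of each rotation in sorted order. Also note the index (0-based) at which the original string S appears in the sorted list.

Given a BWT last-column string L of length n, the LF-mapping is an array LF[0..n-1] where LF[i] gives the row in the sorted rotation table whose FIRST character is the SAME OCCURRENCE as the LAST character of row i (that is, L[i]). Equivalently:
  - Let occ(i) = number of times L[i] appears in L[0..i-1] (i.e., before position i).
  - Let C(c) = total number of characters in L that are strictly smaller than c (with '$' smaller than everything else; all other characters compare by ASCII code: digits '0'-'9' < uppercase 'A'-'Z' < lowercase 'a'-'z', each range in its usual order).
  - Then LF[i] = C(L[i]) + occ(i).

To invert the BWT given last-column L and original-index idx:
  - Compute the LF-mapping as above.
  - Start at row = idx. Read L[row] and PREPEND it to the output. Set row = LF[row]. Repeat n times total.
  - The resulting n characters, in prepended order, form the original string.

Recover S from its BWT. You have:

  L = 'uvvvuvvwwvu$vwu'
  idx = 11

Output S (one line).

Answer: vwvuvvvuuwwvvu$

Derivation:
LF mapping: 1 5 6 7 2 8 9 12 13 10 3 0 11 14 4
Walk LF starting at row 11, prepending L[row]:
  step 1: row=11, L[11]='$', prepend. Next row=LF[11]=0
  step 2: row=0, L[0]='u', prepend. Next row=LF[0]=1
  step 3: row=1, L[1]='v', prepend. Next row=LF[1]=5
  step 4: row=5, L[5]='v', prepend. Next row=LF[5]=8
  step 5: row=8, L[8]='w', prepend. Next row=LF[8]=13
  step 6: row=13, L[13]='w', prepend. Next row=LF[13]=14
  step 7: row=14, L[14]='u', prepend. Next row=LF[14]=4
  step 8: row=4, L[4]='u', prepend. Next row=LF[4]=2
  step 9: row=2, L[2]='v', prepend. Next row=LF[2]=6
  step 10: row=6, L[6]='v', prepend. Next row=LF[6]=9
  step 11: row=9, L[9]='v', prepend. Next row=LF[9]=10
  step 12: row=10, L[10]='u', prepend. Next row=LF[10]=3
  step 13: row=3, L[3]='v', prepend. Next row=LF[3]=7
  step 14: row=7, L[7]='w', prepend. Next row=LF[7]=12
  step 15: row=12, L[12]='v', prepend. Next row=LF[12]=11
Reversed output: vwvuvvvuuwwvvu$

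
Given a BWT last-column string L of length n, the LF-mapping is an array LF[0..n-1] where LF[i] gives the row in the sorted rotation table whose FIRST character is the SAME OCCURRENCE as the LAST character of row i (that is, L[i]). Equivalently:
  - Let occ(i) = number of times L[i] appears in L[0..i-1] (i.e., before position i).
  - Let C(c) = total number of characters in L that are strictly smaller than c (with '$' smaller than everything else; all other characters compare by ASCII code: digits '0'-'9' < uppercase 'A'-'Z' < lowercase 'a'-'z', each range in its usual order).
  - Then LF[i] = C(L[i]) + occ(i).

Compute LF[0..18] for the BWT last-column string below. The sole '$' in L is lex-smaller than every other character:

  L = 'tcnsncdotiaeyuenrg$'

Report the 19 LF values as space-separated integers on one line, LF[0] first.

Char counts: '$':1, 'a':1, 'c':2, 'd':1, 'e':2, 'g':1, 'i':1, 'n':3, 'o':1, 'r':1, 's':1, 't':2, 'u':1, 'y':1
C (first-col start): C('$')=0, C('a')=1, C('c')=2, C('d')=4, C('e')=5, C('g')=7, C('i')=8, C('n')=9, C('o')=12, C('r')=13, C('s')=14, C('t')=15, C('u')=17, C('y')=18
L[0]='t': occ=0, LF[0]=C('t')+0=15+0=15
L[1]='c': occ=0, LF[1]=C('c')+0=2+0=2
L[2]='n': occ=0, LF[2]=C('n')+0=9+0=9
L[3]='s': occ=0, LF[3]=C('s')+0=14+0=14
L[4]='n': occ=1, LF[4]=C('n')+1=9+1=10
L[5]='c': occ=1, LF[5]=C('c')+1=2+1=3
L[6]='d': occ=0, LF[6]=C('d')+0=4+0=4
L[7]='o': occ=0, LF[7]=C('o')+0=12+0=12
L[8]='t': occ=1, LF[8]=C('t')+1=15+1=16
L[9]='i': occ=0, LF[9]=C('i')+0=8+0=8
L[10]='a': occ=0, LF[10]=C('a')+0=1+0=1
L[11]='e': occ=0, LF[11]=C('e')+0=5+0=5
L[12]='y': occ=0, LF[12]=C('y')+0=18+0=18
L[13]='u': occ=0, LF[13]=C('u')+0=17+0=17
L[14]='e': occ=1, LF[14]=C('e')+1=5+1=6
L[15]='n': occ=2, LF[15]=C('n')+2=9+2=11
L[16]='r': occ=0, LF[16]=C('r')+0=13+0=13
L[17]='g': occ=0, LF[17]=C('g')+0=7+0=7
L[18]='$': occ=0, LF[18]=C('$')+0=0+0=0

Answer: 15 2 9 14 10 3 4 12 16 8 1 5 18 17 6 11 13 7 0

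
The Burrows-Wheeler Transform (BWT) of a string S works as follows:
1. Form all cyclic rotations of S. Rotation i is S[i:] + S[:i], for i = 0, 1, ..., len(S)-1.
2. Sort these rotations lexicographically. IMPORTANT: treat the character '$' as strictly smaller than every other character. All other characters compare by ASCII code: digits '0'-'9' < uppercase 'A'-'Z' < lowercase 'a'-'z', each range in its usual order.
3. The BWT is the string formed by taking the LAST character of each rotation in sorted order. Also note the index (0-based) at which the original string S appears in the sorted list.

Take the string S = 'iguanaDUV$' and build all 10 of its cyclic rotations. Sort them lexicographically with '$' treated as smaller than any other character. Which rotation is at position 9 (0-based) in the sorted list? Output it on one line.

All 10 rotations (rotation i = S[i:]+S[:i]):
  rot[0] = iguanaDUV$
  rot[1] = guanaDUV$i
  rot[2] = uanaDUV$ig
  rot[3] = anaDUV$igu
  rot[4] = naDUV$igua
  rot[5] = aDUV$iguan
  rot[6] = DUV$iguana
  rot[7] = UV$iguanaD
  rot[8] = V$iguanaDU
  rot[9] = $iguanaDUV
Sorted (with $ < everything):
  sorted[0] = $iguanaDUV
  sorted[1] = DUV$iguana
  sorted[2] = UV$iguanaD
  sorted[3] = V$iguanaDU
  sorted[4] = aDUV$iguan
  sorted[5] = anaDUV$igu
  sorted[6] = guanaDUV$i
  sorted[7] = iguanaDUV$
  sorted[8] = naDUV$igua
  sorted[9] = uanaDUV$ig
sorted[9] = uanaDUV$ig

Answer: uanaDUV$ig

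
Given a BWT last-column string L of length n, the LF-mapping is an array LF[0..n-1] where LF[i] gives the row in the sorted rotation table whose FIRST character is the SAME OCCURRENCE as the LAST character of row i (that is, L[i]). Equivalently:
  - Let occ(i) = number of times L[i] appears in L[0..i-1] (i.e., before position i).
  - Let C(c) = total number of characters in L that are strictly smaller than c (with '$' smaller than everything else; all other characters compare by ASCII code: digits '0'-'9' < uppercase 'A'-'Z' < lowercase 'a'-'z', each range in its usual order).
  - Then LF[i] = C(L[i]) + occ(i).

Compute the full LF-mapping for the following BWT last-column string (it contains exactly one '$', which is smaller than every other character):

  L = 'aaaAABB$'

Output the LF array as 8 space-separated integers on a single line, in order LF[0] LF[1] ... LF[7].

Char counts: '$':1, 'A':2, 'B':2, 'a':3
C (first-col start): C('$')=0, C('A')=1, C('B')=3, C('a')=5
L[0]='a': occ=0, LF[0]=C('a')+0=5+0=5
L[1]='a': occ=1, LF[1]=C('a')+1=5+1=6
L[2]='a': occ=2, LF[2]=C('a')+2=5+2=7
L[3]='A': occ=0, LF[3]=C('A')+0=1+0=1
L[4]='A': occ=1, LF[4]=C('A')+1=1+1=2
L[5]='B': occ=0, LF[5]=C('B')+0=3+0=3
L[6]='B': occ=1, LF[6]=C('B')+1=3+1=4
L[7]='$': occ=0, LF[7]=C('$')+0=0+0=0

Answer: 5 6 7 1 2 3 4 0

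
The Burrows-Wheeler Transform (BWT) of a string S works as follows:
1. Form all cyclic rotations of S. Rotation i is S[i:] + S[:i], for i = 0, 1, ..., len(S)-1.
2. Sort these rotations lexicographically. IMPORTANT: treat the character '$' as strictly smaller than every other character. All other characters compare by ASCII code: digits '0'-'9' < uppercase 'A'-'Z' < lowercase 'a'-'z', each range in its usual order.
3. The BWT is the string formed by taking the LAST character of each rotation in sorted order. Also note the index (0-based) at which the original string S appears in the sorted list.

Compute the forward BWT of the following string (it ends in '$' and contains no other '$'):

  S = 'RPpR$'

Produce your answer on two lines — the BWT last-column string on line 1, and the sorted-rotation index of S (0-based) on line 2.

All 5 rotations (rotation i = S[i:]+S[:i]):
  rot[0] = RPpR$
  rot[1] = PpR$R
  rot[2] = pR$RP
  rot[3] = R$RPp
  rot[4] = $RPpR
Sorted (with $ < everything):
  sorted[0] = $RPpR  (last char: 'R')
  sorted[1] = PpR$R  (last char: 'R')
  sorted[2] = R$RPp  (last char: 'p')
  sorted[3] = RPpR$  (last char: '$')
  sorted[4] = pR$RP  (last char: 'P')
Last column: RRp$P
Original string S is at sorted index 3

Answer: RRp$P
3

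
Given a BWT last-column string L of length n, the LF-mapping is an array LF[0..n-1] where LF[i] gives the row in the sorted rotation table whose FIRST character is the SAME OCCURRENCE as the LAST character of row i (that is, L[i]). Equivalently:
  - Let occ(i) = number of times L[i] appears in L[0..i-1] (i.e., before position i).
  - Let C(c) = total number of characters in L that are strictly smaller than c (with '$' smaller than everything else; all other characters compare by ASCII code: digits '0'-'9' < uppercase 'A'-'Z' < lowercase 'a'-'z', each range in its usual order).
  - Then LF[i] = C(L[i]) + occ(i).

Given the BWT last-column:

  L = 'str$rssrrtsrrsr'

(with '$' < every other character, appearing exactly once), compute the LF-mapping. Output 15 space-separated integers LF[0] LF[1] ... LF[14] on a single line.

Answer: 8 13 1 0 2 9 10 3 4 14 11 5 6 12 7

Derivation:
Char counts: '$':1, 'r':7, 's':5, 't':2
C (first-col start): C('$')=0, C('r')=1, C('s')=8, C('t')=13
L[0]='s': occ=0, LF[0]=C('s')+0=8+0=8
L[1]='t': occ=0, LF[1]=C('t')+0=13+0=13
L[2]='r': occ=0, LF[2]=C('r')+0=1+0=1
L[3]='$': occ=0, LF[3]=C('$')+0=0+0=0
L[4]='r': occ=1, LF[4]=C('r')+1=1+1=2
L[5]='s': occ=1, LF[5]=C('s')+1=8+1=9
L[6]='s': occ=2, LF[6]=C('s')+2=8+2=10
L[7]='r': occ=2, LF[7]=C('r')+2=1+2=3
L[8]='r': occ=3, LF[8]=C('r')+3=1+3=4
L[9]='t': occ=1, LF[9]=C('t')+1=13+1=14
L[10]='s': occ=3, LF[10]=C('s')+3=8+3=11
L[11]='r': occ=4, LF[11]=C('r')+4=1+4=5
L[12]='r': occ=5, LF[12]=C('r')+5=1+5=6
L[13]='s': occ=4, LF[13]=C('s')+4=8+4=12
L[14]='r': occ=6, LF[14]=C('r')+6=1+6=7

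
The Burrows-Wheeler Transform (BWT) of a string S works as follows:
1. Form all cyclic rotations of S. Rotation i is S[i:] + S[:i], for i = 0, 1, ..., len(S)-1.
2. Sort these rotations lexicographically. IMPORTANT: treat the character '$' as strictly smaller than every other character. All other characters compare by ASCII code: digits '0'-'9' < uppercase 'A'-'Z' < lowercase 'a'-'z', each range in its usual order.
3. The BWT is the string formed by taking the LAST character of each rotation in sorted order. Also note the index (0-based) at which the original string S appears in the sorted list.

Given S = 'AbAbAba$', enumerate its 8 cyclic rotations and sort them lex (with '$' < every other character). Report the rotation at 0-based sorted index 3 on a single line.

All 8 rotations (rotation i = S[i:]+S[:i]):
  rot[0] = AbAbAba$
  rot[1] = bAbAba$A
  rot[2] = AbAba$Ab
  rot[3] = bAba$AbA
  rot[4] = Aba$AbAb
  rot[5] = ba$AbAbA
  rot[6] = a$AbAbAb
  rot[7] = $AbAbAba
Sorted (with $ < everything):
  sorted[0] = $AbAbAba
  sorted[1] = AbAbAba$
  sorted[2] = AbAba$Ab
  sorted[3] = Aba$AbAb
  sorted[4] = a$AbAbAb
  sorted[5] = bAbAba$A
  sorted[6] = bAba$AbA
  sorted[7] = ba$AbAbA
sorted[3] = Aba$AbAb

Answer: Aba$AbAb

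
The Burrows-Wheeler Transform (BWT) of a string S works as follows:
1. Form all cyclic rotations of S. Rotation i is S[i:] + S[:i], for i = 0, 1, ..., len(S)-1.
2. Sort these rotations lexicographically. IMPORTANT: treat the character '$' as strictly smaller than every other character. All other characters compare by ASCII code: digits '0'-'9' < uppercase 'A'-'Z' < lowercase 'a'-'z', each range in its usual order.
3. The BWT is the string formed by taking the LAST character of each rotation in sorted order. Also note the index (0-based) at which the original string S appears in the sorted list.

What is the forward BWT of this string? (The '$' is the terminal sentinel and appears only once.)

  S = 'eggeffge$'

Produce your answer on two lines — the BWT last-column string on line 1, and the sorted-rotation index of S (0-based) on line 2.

Answer: egg$effge
3

Derivation:
All 9 rotations (rotation i = S[i:]+S[:i]):
  rot[0] = eggeffge$
  rot[1] = ggeffge$e
  rot[2] = geffge$eg
  rot[3] = effge$egg
  rot[4] = ffge$egge
  rot[5] = fge$eggef
  rot[6] = ge$eggeff
  rot[7] = e$eggeffg
  rot[8] = $eggeffge
Sorted (with $ < everything):
  sorted[0] = $eggeffge  (last char: 'e')
  sorted[1] = e$eggeffg  (last char: 'g')
  sorted[2] = effge$egg  (last char: 'g')
  sorted[3] = eggeffge$  (last char: '$')
  sorted[4] = ffge$egge  (last char: 'e')
  sorted[5] = fge$eggef  (last char: 'f')
  sorted[6] = ge$eggeff  (last char: 'f')
  sorted[7] = geffge$eg  (last char: 'g')
  sorted[8] = ggeffge$e  (last char: 'e')
Last column: egg$effge
Original string S is at sorted index 3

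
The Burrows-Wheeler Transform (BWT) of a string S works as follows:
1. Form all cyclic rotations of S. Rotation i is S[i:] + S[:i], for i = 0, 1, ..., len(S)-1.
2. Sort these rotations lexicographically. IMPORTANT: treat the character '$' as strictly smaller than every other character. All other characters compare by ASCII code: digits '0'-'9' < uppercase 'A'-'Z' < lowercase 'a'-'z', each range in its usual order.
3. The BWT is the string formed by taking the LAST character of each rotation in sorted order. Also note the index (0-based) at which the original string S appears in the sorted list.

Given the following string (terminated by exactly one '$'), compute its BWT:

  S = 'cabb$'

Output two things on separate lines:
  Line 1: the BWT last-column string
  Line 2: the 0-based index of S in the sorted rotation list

Answer: bcba$
4

Derivation:
All 5 rotations (rotation i = S[i:]+S[:i]):
  rot[0] = cabb$
  rot[1] = abb$c
  rot[2] = bb$ca
  rot[3] = b$cab
  rot[4] = $cabb
Sorted (with $ < everything):
  sorted[0] = $cabb  (last char: 'b')
  sorted[1] = abb$c  (last char: 'c')
  sorted[2] = b$cab  (last char: 'b')
  sorted[3] = bb$ca  (last char: 'a')
  sorted[4] = cabb$  (last char: '$')
Last column: bcba$
Original string S is at sorted index 4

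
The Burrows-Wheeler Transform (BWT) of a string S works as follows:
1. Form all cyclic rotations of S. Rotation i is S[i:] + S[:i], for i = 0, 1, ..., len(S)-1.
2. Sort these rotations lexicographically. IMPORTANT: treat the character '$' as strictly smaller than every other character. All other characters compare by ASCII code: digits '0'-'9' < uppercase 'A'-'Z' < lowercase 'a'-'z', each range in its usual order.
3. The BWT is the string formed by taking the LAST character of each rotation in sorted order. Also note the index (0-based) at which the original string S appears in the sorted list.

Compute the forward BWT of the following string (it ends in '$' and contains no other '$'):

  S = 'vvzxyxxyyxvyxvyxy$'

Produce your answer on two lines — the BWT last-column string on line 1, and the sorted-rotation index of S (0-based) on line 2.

All 18 rotations (rotation i = S[i:]+S[:i]):
  rot[0] = vvzxyxxyyxvyxvyxy$
  rot[1] = vzxyxxyyxvyxvyxy$v
  rot[2] = zxyxxyyxvyxvyxy$vv
  rot[3] = xyxxyyxvyxvyxy$vvz
  rot[4] = yxxyyxvyxvyxy$vvzx
  rot[5] = xxyyxvyxvyxy$vvzxy
  rot[6] = xyyxvyxvyxy$vvzxyx
  rot[7] = yyxvyxvyxy$vvzxyxx
  rot[8] = yxvyxvyxy$vvzxyxxy
  rot[9] = xvyxvyxy$vvzxyxxyy
  rot[10] = vyxvyxy$vvzxyxxyyx
  rot[11] = yxvyxy$vvzxyxxyyxv
  rot[12] = xvyxy$vvzxyxxyyxvy
  rot[13] = vyxy$vvzxyxxyyxvyx
  rot[14] = yxy$vvzxyxxyyxvyxv
  rot[15] = xy$vvzxyxxyyxvyxvy
  rot[16] = y$vvzxyxxyyxvyxvyx
  rot[17] = $vvzxyxxyyxvyxvyxy
Sorted (with $ < everything):
  sorted[0] = $vvzxyxxyyxvyxvyxy  (last char: 'y')
  sorted[1] = vvzxyxxyyxvyxvyxy$  (last char: '$')
  sorted[2] = vyxvyxy$vvzxyxxyyx  (last char: 'x')
  sorted[3] = vyxy$vvzxyxxyyxvyx  (last char: 'x')
  sorted[4] = vzxyxxyyxvyxvyxy$v  (last char: 'v')
  sorted[5] = xvyxvyxy$vvzxyxxyy  (last char: 'y')
  sorted[6] = xvyxy$vvzxyxxyyxvy  (last char: 'y')
  sorted[7] = xxyyxvyxvyxy$vvzxy  (last char: 'y')
  sorted[8] = xy$vvzxyxxyyxvyxvy  (last char: 'y')
  sorted[9] = xyxxyyxvyxvyxy$vvz  (last char: 'z')
  sorted[10] = xyyxvyxvyxy$vvzxyx  (last char: 'x')
  sorted[11] = y$vvzxyxxyyxvyxvyx  (last char: 'x')
  sorted[12] = yxvyxvyxy$vvzxyxxy  (last char: 'y')
  sorted[13] = yxvyxy$vvzxyxxyyxv  (last char: 'v')
  sorted[14] = yxxyyxvyxvyxy$vvzx  (last char: 'x')
  sorted[15] = yxy$vvzxyxxyyxvyxv  (last char: 'v')
  sorted[16] = yyxvyxvyxy$vvzxyxx  (last char: 'x')
  sorted[17] = zxyxxyyxvyxvyxy$vv  (last char: 'v')
Last column: y$xxvyyyyzxxyvxvxv
Original string S is at sorted index 1

Answer: y$xxvyyyyzxxyvxvxv
1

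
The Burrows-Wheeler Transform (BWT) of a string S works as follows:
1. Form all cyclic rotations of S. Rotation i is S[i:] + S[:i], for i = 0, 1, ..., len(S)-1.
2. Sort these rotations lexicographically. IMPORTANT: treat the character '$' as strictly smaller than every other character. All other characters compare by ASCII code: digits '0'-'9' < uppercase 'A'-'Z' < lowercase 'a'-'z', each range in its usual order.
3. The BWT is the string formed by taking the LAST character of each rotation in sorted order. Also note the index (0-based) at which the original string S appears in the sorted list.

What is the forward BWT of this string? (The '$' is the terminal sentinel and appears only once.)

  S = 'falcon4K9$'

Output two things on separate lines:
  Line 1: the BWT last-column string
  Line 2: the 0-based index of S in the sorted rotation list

All 10 rotations (rotation i = S[i:]+S[:i]):
  rot[0] = falcon4K9$
  rot[1] = alcon4K9$f
  rot[2] = lcon4K9$fa
  rot[3] = con4K9$fal
  rot[4] = on4K9$falc
  rot[5] = n4K9$falco
  rot[6] = 4K9$falcon
  rot[7] = K9$falcon4
  rot[8] = 9$falcon4K
  rot[9] = $falcon4K9
Sorted (with $ < everything):
  sorted[0] = $falcon4K9  (last char: '9')
  sorted[1] = 4K9$falcon  (last char: 'n')
  sorted[2] = 9$falcon4K  (last char: 'K')
  sorted[3] = K9$falcon4  (last char: '4')
  sorted[4] = alcon4K9$f  (last char: 'f')
  sorted[5] = con4K9$fal  (last char: 'l')
  sorted[6] = falcon4K9$  (last char: '$')
  sorted[7] = lcon4K9$fa  (last char: 'a')
  sorted[8] = n4K9$falco  (last char: 'o')
  sorted[9] = on4K9$falc  (last char: 'c')
Last column: 9nK4fl$aoc
Original string S is at sorted index 6

Answer: 9nK4fl$aoc
6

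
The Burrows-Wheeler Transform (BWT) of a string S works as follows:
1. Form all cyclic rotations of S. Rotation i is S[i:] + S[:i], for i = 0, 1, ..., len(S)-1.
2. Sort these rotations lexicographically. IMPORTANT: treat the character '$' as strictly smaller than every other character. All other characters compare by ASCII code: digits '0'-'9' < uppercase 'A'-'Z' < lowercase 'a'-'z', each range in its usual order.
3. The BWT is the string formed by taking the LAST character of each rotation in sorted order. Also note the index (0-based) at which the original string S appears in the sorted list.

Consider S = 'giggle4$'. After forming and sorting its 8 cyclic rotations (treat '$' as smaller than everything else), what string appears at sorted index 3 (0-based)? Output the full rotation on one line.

Answer: ggle4$gi

Derivation:
All 8 rotations (rotation i = S[i:]+S[:i]):
  rot[0] = giggle4$
  rot[1] = iggle4$g
  rot[2] = ggle4$gi
  rot[3] = gle4$gig
  rot[4] = le4$gigg
  rot[5] = e4$giggl
  rot[6] = 4$giggle
  rot[7] = $giggle4
Sorted (with $ < everything):
  sorted[0] = $giggle4
  sorted[1] = 4$giggle
  sorted[2] = e4$giggl
  sorted[3] = ggle4$gi
  sorted[4] = giggle4$
  sorted[5] = gle4$gig
  sorted[6] = iggle4$g
  sorted[7] = le4$gigg
sorted[3] = ggle4$gi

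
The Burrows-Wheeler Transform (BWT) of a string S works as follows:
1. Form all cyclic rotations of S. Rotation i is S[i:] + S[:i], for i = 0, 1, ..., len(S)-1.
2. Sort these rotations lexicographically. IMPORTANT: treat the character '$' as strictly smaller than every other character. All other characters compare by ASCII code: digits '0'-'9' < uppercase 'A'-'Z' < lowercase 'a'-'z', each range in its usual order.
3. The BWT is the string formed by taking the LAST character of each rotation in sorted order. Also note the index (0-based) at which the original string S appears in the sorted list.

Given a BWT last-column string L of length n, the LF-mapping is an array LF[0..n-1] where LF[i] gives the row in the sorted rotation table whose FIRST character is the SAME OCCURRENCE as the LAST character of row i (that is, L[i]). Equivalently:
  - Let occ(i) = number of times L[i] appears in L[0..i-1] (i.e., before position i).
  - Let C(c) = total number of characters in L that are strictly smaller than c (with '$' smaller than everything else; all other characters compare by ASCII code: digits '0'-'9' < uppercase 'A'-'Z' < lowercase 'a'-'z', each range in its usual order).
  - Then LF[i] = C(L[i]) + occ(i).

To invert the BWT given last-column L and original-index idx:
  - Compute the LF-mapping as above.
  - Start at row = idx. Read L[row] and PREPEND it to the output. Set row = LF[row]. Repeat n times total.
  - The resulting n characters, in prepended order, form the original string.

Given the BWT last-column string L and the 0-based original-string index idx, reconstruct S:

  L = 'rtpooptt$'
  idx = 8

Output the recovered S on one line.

LF mapping: 5 6 3 1 2 4 7 8 0
Walk LF starting at row 8, prepending L[row]:
  step 1: row=8, L[8]='$', prepend. Next row=LF[8]=0
  step 2: row=0, L[0]='r', prepend. Next row=LF[0]=5
  step 3: row=5, L[5]='p', prepend. Next row=LF[5]=4
  step 4: row=4, L[4]='o', prepend. Next row=LF[4]=2
  step 5: row=2, L[2]='p', prepend. Next row=LF[2]=3
  step 6: row=3, L[3]='o', prepend. Next row=LF[3]=1
  step 7: row=1, L[1]='t', prepend. Next row=LF[1]=6
  step 8: row=6, L[6]='t', prepend. Next row=LF[6]=7
  step 9: row=7, L[7]='t', prepend. Next row=LF[7]=8
Reversed output: tttopopr$

Answer: tttopopr$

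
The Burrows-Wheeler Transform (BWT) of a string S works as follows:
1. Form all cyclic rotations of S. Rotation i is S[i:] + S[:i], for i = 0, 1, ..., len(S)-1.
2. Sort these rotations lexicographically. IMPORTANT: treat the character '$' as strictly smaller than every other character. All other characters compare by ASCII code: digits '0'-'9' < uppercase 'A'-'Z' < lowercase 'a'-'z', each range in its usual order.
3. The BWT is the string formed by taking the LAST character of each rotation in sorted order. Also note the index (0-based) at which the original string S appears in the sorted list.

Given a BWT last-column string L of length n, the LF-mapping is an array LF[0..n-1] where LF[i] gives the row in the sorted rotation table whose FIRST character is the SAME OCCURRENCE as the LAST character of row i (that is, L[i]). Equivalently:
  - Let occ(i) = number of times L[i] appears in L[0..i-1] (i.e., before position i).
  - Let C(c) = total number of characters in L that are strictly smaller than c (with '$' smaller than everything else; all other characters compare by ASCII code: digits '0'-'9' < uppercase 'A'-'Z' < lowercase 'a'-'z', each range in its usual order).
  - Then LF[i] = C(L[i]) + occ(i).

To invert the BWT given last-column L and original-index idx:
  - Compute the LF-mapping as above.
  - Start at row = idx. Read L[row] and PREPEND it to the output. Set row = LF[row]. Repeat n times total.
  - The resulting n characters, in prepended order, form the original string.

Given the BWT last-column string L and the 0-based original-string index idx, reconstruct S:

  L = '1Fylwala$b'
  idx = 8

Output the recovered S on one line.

Answer: wallabyF1$

Derivation:
LF mapping: 1 2 9 6 8 3 7 4 0 5
Walk LF starting at row 8, prepending L[row]:
  step 1: row=8, L[8]='$', prepend. Next row=LF[8]=0
  step 2: row=0, L[0]='1', prepend. Next row=LF[0]=1
  step 3: row=1, L[1]='F', prepend. Next row=LF[1]=2
  step 4: row=2, L[2]='y', prepend. Next row=LF[2]=9
  step 5: row=9, L[9]='b', prepend. Next row=LF[9]=5
  step 6: row=5, L[5]='a', prepend. Next row=LF[5]=3
  step 7: row=3, L[3]='l', prepend. Next row=LF[3]=6
  step 8: row=6, L[6]='l', prepend. Next row=LF[6]=7
  step 9: row=7, L[7]='a', prepend. Next row=LF[7]=4
  step 10: row=4, L[4]='w', prepend. Next row=LF[4]=8
Reversed output: wallabyF1$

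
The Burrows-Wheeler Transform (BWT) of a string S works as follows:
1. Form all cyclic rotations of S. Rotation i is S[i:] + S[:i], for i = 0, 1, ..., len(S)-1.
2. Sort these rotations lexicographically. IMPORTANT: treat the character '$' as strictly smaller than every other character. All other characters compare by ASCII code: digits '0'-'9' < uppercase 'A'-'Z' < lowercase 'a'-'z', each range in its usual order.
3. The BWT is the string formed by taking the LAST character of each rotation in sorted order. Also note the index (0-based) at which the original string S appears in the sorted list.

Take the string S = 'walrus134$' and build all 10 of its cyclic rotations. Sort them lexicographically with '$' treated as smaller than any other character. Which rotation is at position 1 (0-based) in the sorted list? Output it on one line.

Answer: 134$walrus

Derivation:
All 10 rotations (rotation i = S[i:]+S[:i]):
  rot[0] = walrus134$
  rot[1] = alrus134$w
  rot[2] = lrus134$wa
  rot[3] = rus134$wal
  rot[4] = us134$walr
  rot[5] = s134$walru
  rot[6] = 134$walrus
  rot[7] = 34$walrus1
  rot[8] = 4$walrus13
  rot[9] = $walrus134
Sorted (with $ < everything):
  sorted[0] = $walrus134
  sorted[1] = 134$walrus
  sorted[2] = 34$walrus1
  sorted[3] = 4$walrus13
  sorted[4] = alrus134$w
  sorted[5] = lrus134$wa
  sorted[6] = rus134$wal
  sorted[7] = s134$walru
  sorted[8] = us134$walr
  sorted[9] = walrus134$
sorted[1] = 134$walrus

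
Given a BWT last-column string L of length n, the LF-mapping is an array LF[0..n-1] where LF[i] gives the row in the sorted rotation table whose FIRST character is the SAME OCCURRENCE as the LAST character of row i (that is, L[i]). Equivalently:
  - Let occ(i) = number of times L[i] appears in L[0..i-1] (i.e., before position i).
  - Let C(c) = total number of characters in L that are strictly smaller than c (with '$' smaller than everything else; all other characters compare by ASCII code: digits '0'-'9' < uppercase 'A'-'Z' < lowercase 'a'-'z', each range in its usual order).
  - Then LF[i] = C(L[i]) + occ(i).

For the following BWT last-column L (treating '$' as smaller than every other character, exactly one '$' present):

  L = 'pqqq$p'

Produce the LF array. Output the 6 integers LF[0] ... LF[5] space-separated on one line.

Char counts: '$':1, 'p':2, 'q':3
C (first-col start): C('$')=0, C('p')=1, C('q')=3
L[0]='p': occ=0, LF[0]=C('p')+0=1+0=1
L[1]='q': occ=0, LF[1]=C('q')+0=3+0=3
L[2]='q': occ=1, LF[2]=C('q')+1=3+1=4
L[3]='q': occ=2, LF[3]=C('q')+2=3+2=5
L[4]='$': occ=0, LF[4]=C('$')+0=0+0=0
L[5]='p': occ=1, LF[5]=C('p')+1=1+1=2

Answer: 1 3 4 5 0 2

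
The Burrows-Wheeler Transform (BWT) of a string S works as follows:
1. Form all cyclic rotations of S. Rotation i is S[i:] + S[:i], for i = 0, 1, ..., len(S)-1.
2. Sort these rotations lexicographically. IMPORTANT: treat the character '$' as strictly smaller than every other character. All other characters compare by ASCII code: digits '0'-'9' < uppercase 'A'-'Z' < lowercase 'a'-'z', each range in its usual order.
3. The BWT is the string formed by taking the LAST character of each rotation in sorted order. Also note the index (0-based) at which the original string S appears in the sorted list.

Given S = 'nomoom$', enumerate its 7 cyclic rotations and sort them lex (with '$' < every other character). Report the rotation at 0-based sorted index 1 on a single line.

All 7 rotations (rotation i = S[i:]+S[:i]):
  rot[0] = nomoom$
  rot[1] = omoom$n
  rot[2] = moom$no
  rot[3] = oom$nom
  rot[4] = om$nomo
  rot[5] = m$nomoo
  rot[6] = $nomoom
Sorted (with $ < everything):
  sorted[0] = $nomoom
  sorted[1] = m$nomoo
  sorted[2] = moom$no
  sorted[3] = nomoom$
  sorted[4] = om$nomo
  sorted[5] = omoom$n
  sorted[6] = oom$nom
sorted[1] = m$nomoo

Answer: m$nomoo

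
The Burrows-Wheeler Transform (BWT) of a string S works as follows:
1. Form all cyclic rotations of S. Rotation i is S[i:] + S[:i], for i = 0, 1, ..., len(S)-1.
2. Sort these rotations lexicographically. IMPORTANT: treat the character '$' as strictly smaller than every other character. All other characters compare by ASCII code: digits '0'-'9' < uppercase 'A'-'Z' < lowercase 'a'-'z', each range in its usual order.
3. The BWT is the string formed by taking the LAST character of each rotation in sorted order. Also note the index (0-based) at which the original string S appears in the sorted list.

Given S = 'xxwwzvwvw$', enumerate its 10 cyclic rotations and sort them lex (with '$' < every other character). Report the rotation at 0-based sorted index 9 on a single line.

Answer: zvwvw$xxww

Derivation:
All 10 rotations (rotation i = S[i:]+S[:i]):
  rot[0] = xxwwzvwvw$
  rot[1] = xwwzvwvw$x
  rot[2] = wwzvwvw$xx
  rot[3] = wzvwvw$xxw
  rot[4] = zvwvw$xxww
  rot[5] = vwvw$xxwwz
  rot[6] = wvw$xxwwzv
  rot[7] = vw$xxwwzvw
  rot[8] = w$xxwwzvwv
  rot[9] = $xxwwzvwvw
Sorted (with $ < everything):
  sorted[0] = $xxwwzvwvw
  sorted[1] = vw$xxwwzvw
  sorted[2] = vwvw$xxwwz
  sorted[3] = w$xxwwzvwv
  sorted[4] = wvw$xxwwzv
  sorted[5] = wwzvwvw$xx
  sorted[6] = wzvwvw$xxw
  sorted[7] = xwwzvwvw$x
  sorted[8] = xxwwzvwvw$
  sorted[9] = zvwvw$xxww
sorted[9] = zvwvw$xxww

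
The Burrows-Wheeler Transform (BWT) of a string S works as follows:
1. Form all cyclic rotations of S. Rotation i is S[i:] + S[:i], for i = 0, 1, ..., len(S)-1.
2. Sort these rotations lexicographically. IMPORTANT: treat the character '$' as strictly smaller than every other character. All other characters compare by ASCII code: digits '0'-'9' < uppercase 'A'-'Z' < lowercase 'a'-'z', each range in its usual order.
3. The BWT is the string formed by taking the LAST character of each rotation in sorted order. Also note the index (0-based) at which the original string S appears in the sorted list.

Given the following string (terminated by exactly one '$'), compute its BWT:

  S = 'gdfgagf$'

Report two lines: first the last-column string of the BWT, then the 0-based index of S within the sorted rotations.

Answer: fgggdf$a
6

Derivation:
All 8 rotations (rotation i = S[i:]+S[:i]):
  rot[0] = gdfgagf$
  rot[1] = dfgagf$g
  rot[2] = fgagf$gd
  rot[3] = gagf$gdf
  rot[4] = agf$gdfg
  rot[5] = gf$gdfga
  rot[6] = f$gdfgag
  rot[7] = $gdfgagf
Sorted (with $ < everything):
  sorted[0] = $gdfgagf  (last char: 'f')
  sorted[1] = agf$gdfg  (last char: 'g')
  sorted[2] = dfgagf$g  (last char: 'g')
  sorted[3] = f$gdfgag  (last char: 'g')
  sorted[4] = fgagf$gd  (last char: 'd')
  sorted[5] = gagf$gdf  (last char: 'f')
  sorted[6] = gdfgagf$  (last char: '$')
  sorted[7] = gf$gdfga  (last char: 'a')
Last column: fgggdf$a
Original string S is at sorted index 6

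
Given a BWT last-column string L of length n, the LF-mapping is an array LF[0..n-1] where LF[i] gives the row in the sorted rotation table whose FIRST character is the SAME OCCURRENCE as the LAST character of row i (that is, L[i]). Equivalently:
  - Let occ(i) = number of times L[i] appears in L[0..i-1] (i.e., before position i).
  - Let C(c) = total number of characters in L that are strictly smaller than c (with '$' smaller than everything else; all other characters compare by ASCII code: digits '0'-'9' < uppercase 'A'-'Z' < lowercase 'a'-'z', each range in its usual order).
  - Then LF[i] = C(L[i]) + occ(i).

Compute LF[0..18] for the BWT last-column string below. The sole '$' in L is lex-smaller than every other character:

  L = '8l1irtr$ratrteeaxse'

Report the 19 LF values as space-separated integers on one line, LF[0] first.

Char counts: '$':1, '1':1, '8':1, 'a':2, 'e':3, 'i':1, 'l':1, 'r':4, 's':1, 't':3, 'x':1
C (first-col start): C('$')=0, C('1')=1, C('8')=2, C('a')=3, C('e')=5, C('i')=8, C('l')=9, C('r')=10, C('s')=14, C('t')=15, C('x')=18
L[0]='8': occ=0, LF[0]=C('8')+0=2+0=2
L[1]='l': occ=0, LF[1]=C('l')+0=9+0=9
L[2]='1': occ=0, LF[2]=C('1')+0=1+0=1
L[3]='i': occ=0, LF[3]=C('i')+0=8+0=8
L[4]='r': occ=0, LF[4]=C('r')+0=10+0=10
L[5]='t': occ=0, LF[5]=C('t')+0=15+0=15
L[6]='r': occ=1, LF[6]=C('r')+1=10+1=11
L[7]='$': occ=0, LF[7]=C('$')+0=0+0=0
L[8]='r': occ=2, LF[8]=C('r')+2=10+2=12
L[9]='a': occ=0, LF[9]=C('a')+0=3+0=3
L[10]='t': occ=1, LF[10]=C('t')+1=15+1=16
L[11]='r': occ=3, LF[11]=C('r')+3=10+3=13
L[12]='t': occ=2, LF[12]=C('t')+2=15+2=17
L[13]='e': occ=0, LF[13]=C('e')+0=5+0=5
L[14]='e': occ=1, LF[14]=C('e')+1=5+1=6
L[15]='a': occ=1, LF[15]=C('a')+1=3+1=4
L[16]='x': occ=0, LF[16]=C('x')+0=18+0=18
L[17]='s': occ=0, LF[17]=C('s')+0=14+0=14
L[18]='e': occ=2, LF[18]=C('e')+2=5+2=7

Answer: 2 9 1 8 10 15 11 0 12 3 16 13 17 5 6 4 18 14 7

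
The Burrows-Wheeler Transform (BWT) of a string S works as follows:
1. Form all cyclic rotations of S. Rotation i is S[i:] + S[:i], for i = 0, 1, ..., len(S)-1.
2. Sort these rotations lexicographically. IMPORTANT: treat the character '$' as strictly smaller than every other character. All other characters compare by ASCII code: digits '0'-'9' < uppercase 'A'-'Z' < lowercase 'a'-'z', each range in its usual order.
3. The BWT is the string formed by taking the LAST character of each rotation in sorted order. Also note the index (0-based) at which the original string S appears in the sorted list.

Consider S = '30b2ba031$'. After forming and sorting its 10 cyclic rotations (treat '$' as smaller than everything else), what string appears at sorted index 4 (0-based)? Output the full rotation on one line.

All 10 rotations (rotation i = S[i:]+S[:i]):
  rot[0] = 30b2ba031$
  rot[1] = 0b2ba031$3
  rot[2] = b2ba031$30
  rot[3] = 2ba031$30b
  rot[4] = ba031$30b2
  rot[5] = a031$30b2b
  rot[6] = 031$30b2ba
  rot[7] = 31$30b2ba0
  rot[8] = 1$30b2ba03
  rot[9] = $30b2ba031
Sorted (with $ < everything):
  sorted[0] = $30b2ba031
  sorted[1] = 031$30b2ba
  sorted[2] = 0b2ba031$3
  sorted[3] = 1$30b2ba03
  sorted[4] = 2ba031$30b
  sorted[5] = 30b2ba031$
  sorted[6] = 31$30b2ba0
  sorted[7] = a031$30b2b
  sorted[8] = b2ba031$30
  sorted[9] = ba031$30b2
sorted[4] = 2ba031$30b

Answer: 2ba031$30b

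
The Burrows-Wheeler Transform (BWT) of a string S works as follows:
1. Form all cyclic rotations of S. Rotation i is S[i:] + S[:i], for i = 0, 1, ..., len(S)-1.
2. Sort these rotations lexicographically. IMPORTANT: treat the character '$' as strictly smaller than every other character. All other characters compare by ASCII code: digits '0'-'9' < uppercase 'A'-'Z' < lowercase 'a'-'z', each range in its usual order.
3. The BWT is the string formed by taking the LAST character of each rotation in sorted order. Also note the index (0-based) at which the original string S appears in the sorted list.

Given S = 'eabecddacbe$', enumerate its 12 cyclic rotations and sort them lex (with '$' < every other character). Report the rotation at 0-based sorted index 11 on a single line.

Answer: ecddacbe$eab

Derivation:
All 12 rotations (rotation i = S[i:]+S[:i]):
  rot[0] = eabecddacbe$
  rot[1] = abecddacbe$e
  rot[2] = becddacbe$ea
  rot[3] = ecddacbe$eab
  rot[4] = cddacbe$eabe
  rot[5] = ddacbe$eabec
  rot[6] = dacbe$eabecd
  rot[7] = acbe$eabecdd
  rot[8] = cbe$eabecdda
  rot[9] = be$eabecddac
  rot[10] = e$eabecddacb
  rot[11] = $eabecddacbe
Sorted (with $ < everything):
  sorted[0] = $eabecddacbe
  sorted[1] = abecddacbe$e
  sorted[2] = acbe$eabecdd
  sorted[3] = be$eabecddac
  sorted[4] = becddacbe$ea
  sorted[5] = cbe$eabecdda
  sorted[6] = cddacbe$eabe
  sorted[7] = dacbe$eabecd
  sorted[8] = ddacbe$eabec
  sorted[9] = e$eabecddacb
  sorted[10] = eabecddacbe$
  sorted[11] = ecddacbe$eab
sorted[11] = ecddacbe$eab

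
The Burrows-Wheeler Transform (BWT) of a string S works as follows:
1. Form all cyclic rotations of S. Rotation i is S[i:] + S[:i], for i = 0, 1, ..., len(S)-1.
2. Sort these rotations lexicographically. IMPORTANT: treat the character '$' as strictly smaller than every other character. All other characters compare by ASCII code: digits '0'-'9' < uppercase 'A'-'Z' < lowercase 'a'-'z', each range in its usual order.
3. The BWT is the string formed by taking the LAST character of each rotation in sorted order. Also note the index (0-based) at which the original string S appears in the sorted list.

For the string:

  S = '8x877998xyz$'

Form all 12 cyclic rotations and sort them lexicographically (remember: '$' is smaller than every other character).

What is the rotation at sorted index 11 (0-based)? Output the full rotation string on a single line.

All 12 rotations (rotation i = S[i:]+S[:i]):
  rot[0] = 8x877998xyz$
  rot[1] = x877998xyz$8
  rot[2] = 877998xyz$8x
  rot[3] = 77998xyz$8x8
  rot[4] = 7998xyz$8x87
  rot[5] = 998xyz$8x877
  rot[6] = 98xyz$8x8779
  rot[7] = 8xyz$8x87799
  rot[8] = xyz$8x877998
  rot[9] = yz$8x877998x
  rot[10] = z$8x877998xy
  rot[11] = $8x877998xyz
Sorted (with $ < everything):
  sorted[0] = $8x877998xyz
  sorted[1] = 77998xyz$8x8
  sorted[2] = 7998xyz$8x87
  sorted[3] = 877998xyz$8x
  sorted[4] = 8x877998xyz$
  sorted[5] = 8xyz$8x87799
  sorted[6] = 98xyz$8x8779
  sorted[7] = 998xyz$8x877
  sorted[8] = x877998xyz$8
  sorted[9] = xyz$8x877998
  sorted[10] = yz$8x877998x
  sorted[11] = z$8x877998xy
sorted[11] = z$8x877998xy

Answer: z$8x877998xy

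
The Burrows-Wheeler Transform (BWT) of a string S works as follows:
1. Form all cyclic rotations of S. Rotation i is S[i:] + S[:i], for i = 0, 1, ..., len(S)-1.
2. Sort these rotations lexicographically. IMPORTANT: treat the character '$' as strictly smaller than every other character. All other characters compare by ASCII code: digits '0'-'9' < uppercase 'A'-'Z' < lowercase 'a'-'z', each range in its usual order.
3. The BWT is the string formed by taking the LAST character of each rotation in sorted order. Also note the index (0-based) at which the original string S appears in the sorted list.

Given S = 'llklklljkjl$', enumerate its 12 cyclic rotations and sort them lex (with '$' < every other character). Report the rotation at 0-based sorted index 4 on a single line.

Answer: klklljkjl$ll

Derivation:
All 12 rotations (rotation i = S[i:]+S[:i]):
  rot[0] = llklklljkjl$
  rot[1] = lklklljkjl$l
  rot[2] = klklljkjl$ll
  rot[3] = lklljkjl$llk
  rot[4] = klljkjl$llkl
  rot[5] = lljkjl$llklk
  rot[6] = ljkjl$llklkl
  rot[7] = jkjl$llklkll
  rot[8] = kjl$llklkllj
  rot[9] = jl$llklklljk
  rot[10] = l$llklklljkj
  rot[11] = $llklklljkjl
Sorted (with $ < everything):
  sorted[0] = $llklklljkjl
  sorted[1] = jkjl$llklkll
  sorted[2] = jl$llklklljk
  sorted[3] = kjl$llklkllj
  sorted[4] = klklljkjl$ll
  sorted[5] = klljkjl$llkl
  sorted[6] = l$llklklljkj
  sorted[7] = ljkjl$llklkl
  sorted[8] = lklklljkjl$l
  sorted[9] = lklljkjl$llk
  sorted[10] = lljkjl$llklk
  sorted[11] = llklklljkjl$
sorted[4] = klklljkjl$ll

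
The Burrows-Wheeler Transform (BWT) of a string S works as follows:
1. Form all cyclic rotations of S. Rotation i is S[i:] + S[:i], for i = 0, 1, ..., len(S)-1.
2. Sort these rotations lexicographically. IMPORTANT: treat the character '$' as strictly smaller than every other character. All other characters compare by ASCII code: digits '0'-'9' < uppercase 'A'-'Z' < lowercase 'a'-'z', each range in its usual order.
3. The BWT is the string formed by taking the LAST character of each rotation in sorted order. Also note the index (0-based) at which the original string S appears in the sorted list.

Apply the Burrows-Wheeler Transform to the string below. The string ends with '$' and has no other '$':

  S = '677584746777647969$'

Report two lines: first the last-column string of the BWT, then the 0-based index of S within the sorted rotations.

Answer: 978677$494776764567
6

Derivation:
All 19 rotations (rotation i = S[i:]+S[:i]):
  rot[0] = 677584746777647969$
  rot[1] = 77584746777647969$6
  rot[2] = 7584746777647969$67
  rot[3] = 584746777647969$677
  rot[4] = 84746777647969$6775
  rot[5] = 4746777647969$67758
  rot[6] = 746777647969$677584
  rot[7] = 46777647969$6775847
  rot[8] = 6777647969$67758474
  rot[9] = 777647969$677584746
  rot[10] = 77647969$6775847467
  rot[11] = 7647969$67758474677
  rot[12] = 647969$677584746777
  rot[13] = 47969$6775847467776
  rot[14] = 7969$67758474677764
  rot[15] = 969$677584746777647
  rot[16] = 69$6775847467776479
  rot[17] = 9$67758474677764796
  rot[18] = $677584746777647969
Sorted (with $ < everything):
  sorted[0] = $677584746777647969  (last char: '9')
  sorted[1] = 46777647969$6775847  (last char: '7')
  sorted[2] = 4746777647969$67758  (last char: '8')
  sorted[3] = 47969$6775847467776  (last char: '6')
  sorted[4] = 584746777647969$677  (last char: '7')
  sorted[5] = 647969$677584746777  (last char: '7')
  sorted[6] = 677584746777647969$  (last char: '$')
  sorted[7] = 6777647969$67758474  (last char: '4')
  sorted[8] = 69$6775847467776479  (last char: '9')
  sorted[9] = 746777647969$677584  (last char: '4')
  sorted[10] = 7584746777647969$67  (last char: '7')
  sorted[11] = 7647969$67758474677  (last char: '7')
  sorted[12] = 77584746777647969$6  (last char: '6')
  sorted[13] = 77647969$6775847467  (last char: '7')
  sorted[14] = 777647969$677584746  (last char: '6')
  sorted[15] = 7969$67758474677764  (last char: '4')
  sorted[16] = 84746777647969$6775  (last char: '5')
  sorted[17] = 9$67758474677764796  (last char: '6')
  sorted[18] = 969$677584746777647  (last char: '7')
Last column: 978677$494776764567
Original string S is at sorted index 6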